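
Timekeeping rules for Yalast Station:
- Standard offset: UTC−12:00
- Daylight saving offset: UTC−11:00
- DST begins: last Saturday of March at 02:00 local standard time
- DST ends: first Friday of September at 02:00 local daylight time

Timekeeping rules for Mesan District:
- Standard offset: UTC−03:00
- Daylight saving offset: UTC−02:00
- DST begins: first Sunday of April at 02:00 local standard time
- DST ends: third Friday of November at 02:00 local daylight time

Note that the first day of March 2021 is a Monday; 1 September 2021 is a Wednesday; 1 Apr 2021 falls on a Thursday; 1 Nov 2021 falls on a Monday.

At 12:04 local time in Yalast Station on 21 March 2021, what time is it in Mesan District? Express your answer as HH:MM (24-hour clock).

21:04

1 March 2021 is a Monday, so Saturdays fall on 6, 13, 20, 27; the last is March 27.
1 September 2021 is a Wednesday, so the first Friday is September 3.
Daylight saving runs 27 March – 3 September; 21 March 2021 is outside that window, so Yalast Station is on standard time at UTC−12:00.
12:04 Yalast Station + 12h = 00:04 UTC (rolling into the next day, 22 March 2021).
1 April 2021 is a Thursday, so the first Sunday is April 4.
1 November 2021 is a Monday, so the first Friday is November 5 and the third is November 19.
At the standard offset (UTC−03:00), 00:04 UTC − 3h = 21:04 Mesan District standard time (rolling into the previous day, 21 March 2021).
The standard-time date in Mesan District, 21 March 2021, is outside the daylight-saving period (4 April – 19 November), so Mesan District is on standard time, UTC−03:00.
00:04 UTC − 3h = 21:04 Mesan District (rolling into the previous day, 21 March 2021).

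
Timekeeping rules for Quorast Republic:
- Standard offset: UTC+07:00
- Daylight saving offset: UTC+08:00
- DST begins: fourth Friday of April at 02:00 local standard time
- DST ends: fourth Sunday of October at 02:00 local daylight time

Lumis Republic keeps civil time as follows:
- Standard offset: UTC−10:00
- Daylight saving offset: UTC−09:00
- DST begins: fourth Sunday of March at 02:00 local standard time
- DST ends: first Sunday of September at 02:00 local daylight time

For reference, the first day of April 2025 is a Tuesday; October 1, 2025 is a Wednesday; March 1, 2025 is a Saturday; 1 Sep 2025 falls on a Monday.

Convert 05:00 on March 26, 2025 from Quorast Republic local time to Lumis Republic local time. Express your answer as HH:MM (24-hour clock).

1 April 2025 is a Tuesday, so the first Friday is April 4 and the fourth is April 25.
1 October 2025 is a Wednesday, so the first Sunday is October 5 and the fourth is October 26.
March 26, 2025 is outside the daylight-saving period (25 April – 26 October), so Quorast Republic is on standard time, UTC+07:00.
05:00 Quorast Republic − 7h = 22:00 UTC (rolling into the previous day, 25 March 2025).
1 March 2025 is a Saturday, so the first Sunday is March 2 and the fourth is March 23.
1 September 2025 is a Monday, so the first Sunday is September 7.
At the standard offset (UTC−10:00), 22:00 UTC − 10h = 12:00 Lumis Republic standard time.
The standard-time date in Lumis Republic, March 25, 2025, lies within the daylight-saving period (23 March – 7 September), so Lumis Republic is on daylight time, UTC−09:00.
22:00 UTC − 9h = 13:00 Lumis Republic.

13:00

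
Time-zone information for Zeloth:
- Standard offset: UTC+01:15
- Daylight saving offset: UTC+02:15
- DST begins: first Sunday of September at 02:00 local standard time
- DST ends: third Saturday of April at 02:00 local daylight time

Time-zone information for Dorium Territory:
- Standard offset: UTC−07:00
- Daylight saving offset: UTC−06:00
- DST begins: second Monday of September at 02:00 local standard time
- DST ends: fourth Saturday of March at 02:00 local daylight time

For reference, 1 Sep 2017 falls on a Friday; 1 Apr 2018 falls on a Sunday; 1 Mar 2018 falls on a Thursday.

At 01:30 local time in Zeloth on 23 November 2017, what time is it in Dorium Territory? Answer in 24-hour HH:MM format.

1 September 2017 is a Friday, so the first Sunday is September 3.
1 April 2018 is a Sunday, so the first Saturday is April 7 and the third is April 21.
23 November 2017 falls between 3 September 2017 and 21 April 2018, so daylight saving is in effect and Zeloth is at UTC+02:15.
01:30 Zeloth − 2h15m = 23:15 UTC (rolling into the previous day, 22 November 2017).
1 September 2017 is a Friday, so the first Monday is September 4 and the second is September 11.
1 March 2018 is a Thursday, so the first Saturday is March 3 and the fourth is March 24.
At the standard offset (UTC−07:00), 23:15 UTC − 7h = 16:15 Dorium Territory standard time.
The standard-time date in Dorium Territory, 22 November 2017, falls between 11 September 2017 and 24 March 2018, so daylight saving is in effect and Dorium Territory is at UTC−06:00.
23:15 UTC − 6h = 17:15 Dorium Territory.

17:15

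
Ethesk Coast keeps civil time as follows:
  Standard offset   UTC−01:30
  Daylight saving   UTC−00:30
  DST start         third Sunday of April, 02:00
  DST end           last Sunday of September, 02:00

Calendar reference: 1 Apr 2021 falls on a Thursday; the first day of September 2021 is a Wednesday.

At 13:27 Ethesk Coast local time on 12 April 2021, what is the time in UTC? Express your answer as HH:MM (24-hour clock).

1 April 2021 is a Thursday, so the first Sunday is April 4 and the third is April 18.
1 September 2021 is a Wednesday, so Sundays fall on 5, 12, 19, 26; the last is September 26.
Daylight saving runs 18 April – 26 September; 12 April 2021 is outside that window, so Ethesk Coast is on standard time at UTC−01:30.
13:27 local + 1h30m = 14:57 UTC.

14:57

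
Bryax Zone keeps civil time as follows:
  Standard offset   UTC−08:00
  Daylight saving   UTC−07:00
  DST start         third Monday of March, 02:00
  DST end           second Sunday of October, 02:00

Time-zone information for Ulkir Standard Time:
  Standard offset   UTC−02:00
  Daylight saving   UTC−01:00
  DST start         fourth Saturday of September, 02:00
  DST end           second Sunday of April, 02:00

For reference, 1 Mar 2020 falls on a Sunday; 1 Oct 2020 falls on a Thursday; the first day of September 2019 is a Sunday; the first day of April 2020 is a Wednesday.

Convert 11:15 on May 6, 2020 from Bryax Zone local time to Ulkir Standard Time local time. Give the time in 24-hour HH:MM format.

1 March 2020 is a Sunday, so the first Monday is March 2 and the third is March 16.
1 October 2020 is a Thursday, so the first Sunday is October 4 and the second is October 11.
Daylight saving runs 16 March – 11 October; May 6, 2020 is inside that window, so Bryax Zone is at UTC−07:00.
11:15 Bryax Zone + 7h = 18:15 UTC.
1 September 2019 is a Sunday, so the first Saturday is September 7 and the fourth is September 28.
1 April 2020 is a Wednesday, so the first Sunday is April 5 and the second is April 12.
At the standard offset (UTC−02:00), 18:15 UTC − 2h = 16:15 Ulkir Standard Time standard time.
The standard-time date in Ulkir Standard Time, May 6, 2020, does not fall between 28 September 2019 and 12 April 2020, so daylight saving is not in effect and Ulkir Standard Time is at UTC−02:00.
18:15 UTC − 2h = 16:15 Ulkir Standard Time.

16:15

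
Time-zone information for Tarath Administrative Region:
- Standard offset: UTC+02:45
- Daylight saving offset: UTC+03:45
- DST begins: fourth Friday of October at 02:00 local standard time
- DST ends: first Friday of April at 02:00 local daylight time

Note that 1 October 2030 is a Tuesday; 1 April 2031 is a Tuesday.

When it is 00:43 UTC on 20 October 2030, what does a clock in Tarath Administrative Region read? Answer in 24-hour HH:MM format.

1 October 2030 is a Tuesday, so the first Friday is October 4 and the fourth is October 25.
1 April 2031 is a Tuesday, so the first Friday is April 4.
At the standard offset (UTC+02:45), 00:43 UTC + 2h45m = 03:28 Tarath Administrative Region standard time.
The standard-time date in Tarath Administrative Region, 20 October 2030, is outside the daylight-saving period (25 October 2030 – 4 April 2031), so Tarath Administrative Region is on standard time, UTC+02:45.
00:43 UTC + 2h45m = 03:28 local.

03:28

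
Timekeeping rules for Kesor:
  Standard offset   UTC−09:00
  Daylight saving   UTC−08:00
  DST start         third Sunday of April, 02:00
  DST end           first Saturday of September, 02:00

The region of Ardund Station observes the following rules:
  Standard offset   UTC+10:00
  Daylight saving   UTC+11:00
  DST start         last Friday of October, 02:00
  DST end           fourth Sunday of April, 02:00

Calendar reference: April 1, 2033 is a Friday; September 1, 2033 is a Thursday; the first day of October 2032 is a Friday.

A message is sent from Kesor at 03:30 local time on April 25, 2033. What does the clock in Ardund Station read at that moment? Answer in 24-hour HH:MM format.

1 April 2033 is a Friday, so the first Sunday is April 3 and the third is April 17.
1 September 2033 is a Thursday, so the first Saturday is September 3.
April 25, 2033 lies within the daylight-saving period (17 April – 3 September), so Kesor is on daylight time, UTC−08:00.
03:30 Kesor + 8h = 11:30 UTC.
1 October 2032 is a Friday, so Fridays fall on 1, 8, 15, 22, 29; the last is October 29.
1 April 2033 is a Friday, so the first Sunday is April 3 and the fourth is April 24.
At the standard offset (UTC+10:00), 11:30 UTC + 10h = 21:30 Ardund Station standard time.
The standard-time date in Ardund Station, April 25, 2033, does not fall between 29 October 2032 and 24 April 2033, so daylight saving is not in effect and Ardund Station is at UTC+10:00.
11:30 UTC + 10h = 21:30 Ardund Station.

21:30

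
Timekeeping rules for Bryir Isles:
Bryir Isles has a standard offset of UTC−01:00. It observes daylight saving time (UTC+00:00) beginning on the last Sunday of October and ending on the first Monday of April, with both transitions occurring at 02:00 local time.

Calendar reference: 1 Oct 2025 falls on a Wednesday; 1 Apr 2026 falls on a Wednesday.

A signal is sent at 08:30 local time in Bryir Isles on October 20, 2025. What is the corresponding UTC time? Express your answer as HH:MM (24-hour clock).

09:30

1 October 2025 is a Wednesday, so Sundays fall on 5, 12, 19, 26; the last is October 26.
1 April 2026 is a Wednesday, so the first Monday is April 6.
October 20, 2025 is outside the daylight-saving period (26 October 2025 – 6 April 2026), so Bryir Isles is on standard time, UTC−01:00.
08:30 local + 1h = 09:30 UTC.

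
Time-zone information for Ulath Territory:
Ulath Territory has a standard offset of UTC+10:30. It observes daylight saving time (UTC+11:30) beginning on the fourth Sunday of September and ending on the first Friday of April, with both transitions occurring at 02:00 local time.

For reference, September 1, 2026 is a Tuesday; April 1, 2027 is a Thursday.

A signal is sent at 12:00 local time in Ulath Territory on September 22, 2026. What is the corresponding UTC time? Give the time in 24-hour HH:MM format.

1 September 2026 is a Tuesday, so the first Sunday is September 6 and the fourth is September 27.
1 April 2027 is a Thursday, so the first Friday is April 2.
September 22, 2026 is outside the daylight-saving period (27 September 2026 – 2 April 2027), so Ulath Territory is on standard time, UTC+10:30.
12:00 local − 10h30m = 01:30 UTC.

01:30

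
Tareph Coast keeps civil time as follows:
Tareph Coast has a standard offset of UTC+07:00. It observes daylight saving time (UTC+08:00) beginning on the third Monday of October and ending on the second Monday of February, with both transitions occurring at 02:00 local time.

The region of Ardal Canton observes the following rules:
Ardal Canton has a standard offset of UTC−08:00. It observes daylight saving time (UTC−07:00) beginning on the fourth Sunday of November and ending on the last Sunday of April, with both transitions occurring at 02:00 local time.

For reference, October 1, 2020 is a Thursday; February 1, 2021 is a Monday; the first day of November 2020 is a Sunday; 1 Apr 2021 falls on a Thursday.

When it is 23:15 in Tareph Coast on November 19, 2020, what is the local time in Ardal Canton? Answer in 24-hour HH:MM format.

07:15

1 October 2020 is a Thursday, so the first Monday is October 5 and the third is October 19.
1 February 2021 is a Monday, so the first Monday is February 1 and the second is February 8.
November 19, 2020 lies within the daylight-saving period (19 October 2020 – 8 February 2021), so Tareph Coast is on daylight time, UTC+08:00.
23:15 Tareph Coast − 8h = 15:15 UTC.
1 November 2020 is a Sunday, so the first Sunday is November 1 and the fourth is November 22.
1 April 2021 is a Thursday, so Sundays fall on 4, 11, 18, 25; the last is April 25.
At the standard offset (UTC−08:00), 15:15 UTC − 8h = 07:15 Ardal Canton standard time.
The standard-time date in Ardal Canton, November 19, 2020, is outside the daylight-saving period (22 November 2020 – 25 April 2021), so Ardal Canton is on standard time, UTC−08:00.
15:15 UTC − 8h = 07:15 Ardal Canton.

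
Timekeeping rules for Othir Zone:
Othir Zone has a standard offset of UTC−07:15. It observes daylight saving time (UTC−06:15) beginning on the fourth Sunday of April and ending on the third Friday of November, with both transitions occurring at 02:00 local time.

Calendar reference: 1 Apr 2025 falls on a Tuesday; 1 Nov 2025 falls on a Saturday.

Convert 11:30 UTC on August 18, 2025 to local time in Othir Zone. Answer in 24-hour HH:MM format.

05:15

1 April 2025 is a Tuesday, so the first Sunday is April 6 and the fourth is April 27.
1 November 2025 is a Saturday, so the first Friday is November 7 and the third is November 21.
At the standard offset (UTC−07:15), 11:30 UTC − 7h15m = 04:15 Othir Zone standard time.
Daylight saving runs 27 April – 21 November; the standard-time date in Othir Zone, August 18, 2025, is inside that window, so Othir Zone is at UTC−06:15.
11:30 UTC − 6h15m = 05:15 local.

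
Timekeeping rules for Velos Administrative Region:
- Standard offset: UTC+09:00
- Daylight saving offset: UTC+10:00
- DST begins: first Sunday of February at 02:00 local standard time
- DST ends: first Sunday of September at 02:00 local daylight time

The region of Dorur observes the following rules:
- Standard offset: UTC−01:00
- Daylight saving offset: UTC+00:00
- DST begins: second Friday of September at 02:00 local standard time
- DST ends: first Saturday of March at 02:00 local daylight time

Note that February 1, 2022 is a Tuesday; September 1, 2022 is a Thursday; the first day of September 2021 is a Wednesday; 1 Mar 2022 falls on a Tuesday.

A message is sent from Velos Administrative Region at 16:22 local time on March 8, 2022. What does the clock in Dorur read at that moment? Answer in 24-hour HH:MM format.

05:22

1 February 2022 is a Tuesday, so the first Sunday is February 6.
1 September 2022 is a Thursday, so the first Sunday is September 4.
Daylight saving runs 6 February – 4 September; March 8, 2022 is inside that window, so Velos Administrative Region is at UTC+10:00.
16:22 Velos Administrative Region − 10h = 06:22 UTC.
1 September 2021 is a Wednesday, so the first Friday is September 3 and the second is September 10.
1 March 2022 is a Tuesday, so the first Saturday is March 5.
At the standard offset (UTC−01:00), 06:22 UTC − 1h = 05:22 Dorur standard time.
The standard-time date in Dorur, March 8, 2022, does not fall between 10 September 2021 and 5 March 2022, so daylight saving is not in effect and Dorur is at UTC−01:00.
06:22 UTC − 1h = 05:22 Dorur.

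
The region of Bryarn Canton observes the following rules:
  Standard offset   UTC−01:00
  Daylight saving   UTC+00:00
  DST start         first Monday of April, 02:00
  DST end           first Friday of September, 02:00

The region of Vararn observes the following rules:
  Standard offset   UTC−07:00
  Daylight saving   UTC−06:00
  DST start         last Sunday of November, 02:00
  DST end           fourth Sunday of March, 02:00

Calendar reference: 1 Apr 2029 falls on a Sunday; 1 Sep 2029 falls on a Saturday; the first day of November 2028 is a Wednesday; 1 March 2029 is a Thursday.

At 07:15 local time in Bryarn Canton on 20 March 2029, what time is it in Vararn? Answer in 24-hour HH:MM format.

02:15

1 April 2029 is a Sunday, so the first Monday is April 2.
1 September 2029 is a Saturday, so the first Friday is September 7.
20 March 2029 is outside the daylight-saving period (2 April – 7 September), so Bryarn Canton is on standard time, UTC−01:00.
07:15 Bryarn Canton + 1h = 08:15 UTC.
1 November 2028 is a Wednesday, so Sundays fall on 5, 12, 19, 26; the last is November 26.
1 March 2029 is a Thursday, so the first Sunday is March 4 and the fourth is March 25.
At the standard offset (UTC−07:00), 08:15 UTC − 7h = 01:15 Vararn standard time.
The standard-time date in Vararn, 20 March 2029, lies within the daylight-saving period (26 November 2028 – 25 March 2029), so Vararn is on daylight time, UTC−06:00.
08:15 UTC − 6h = 02:15 Vararn.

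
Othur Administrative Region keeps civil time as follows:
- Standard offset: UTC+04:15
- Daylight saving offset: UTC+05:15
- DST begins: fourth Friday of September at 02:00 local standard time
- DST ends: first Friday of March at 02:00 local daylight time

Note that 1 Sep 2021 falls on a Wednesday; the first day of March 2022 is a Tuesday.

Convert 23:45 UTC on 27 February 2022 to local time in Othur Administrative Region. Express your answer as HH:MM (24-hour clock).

05:00

1 September 2021 is a Wednesday, so the first Friday is September 3 and the fourth is September 24.
1 March 2022 is a Tuesday, so the first Friday is March 4.
At the standard offset (UTC+04:15), 23:45 UTC + 4h15m = 04:00 Othur Administrative Region standard time (rolling into the next day, 28 February 2022).
Daylight saving runs 24 September 2021 – 4 March 2022; the standard-time date in Othur Administrative Region, 28 February 2022, is inside that window, so Othur Administrative Region is at UTC+05:15.
23:45 UTC + 5h15m = 05:00 local (rolling into the next day, 28 February 2022).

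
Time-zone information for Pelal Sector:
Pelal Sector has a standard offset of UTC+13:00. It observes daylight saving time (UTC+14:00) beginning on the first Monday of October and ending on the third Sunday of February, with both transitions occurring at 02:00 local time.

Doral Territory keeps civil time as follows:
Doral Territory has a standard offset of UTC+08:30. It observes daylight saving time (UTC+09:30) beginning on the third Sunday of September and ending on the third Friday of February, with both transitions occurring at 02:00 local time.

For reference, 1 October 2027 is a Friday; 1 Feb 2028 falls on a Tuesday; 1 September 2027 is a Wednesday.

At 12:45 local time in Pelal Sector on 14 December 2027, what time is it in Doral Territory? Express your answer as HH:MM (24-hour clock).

1 October 2027 is a Friday, so the first Monday is October 4.
1 February 2028 is a Tuesday, so the first Sunday is February 6 and the third is February 20.
Daylight saving runs 4 October 2027 – 20 February 2028; 14 December 2027 is inside that window, so Pelal Sector is at UTC+14:00.
12:45 Pelal Sector − 14h = 22:45 UTC (rolling into the previous day, 13 December 2027).
1 September 2027 is a Wednesday, so the first Sunday is September 5 and the third is September 19.
1 February 2028 is a Tuesday, so the first Friday is February 4 and the third is February 18.
At the standard offset (UTC+08:30), 22:45 UTC + 8h30m = 07:15 Doral Territory standard time (rolling into the next day, 14 December 2027).
Daylight saving runs 19 September 2027 – 18 February 2028; the standard-time date in Doral Territory, 14 December 2027, is inside that window, so Doral Territory is at UTC+09:30.
22:45 UTC + 9h30m = 08:15 Doral Territory (rolling into the next day, 14 December 2027).

08:15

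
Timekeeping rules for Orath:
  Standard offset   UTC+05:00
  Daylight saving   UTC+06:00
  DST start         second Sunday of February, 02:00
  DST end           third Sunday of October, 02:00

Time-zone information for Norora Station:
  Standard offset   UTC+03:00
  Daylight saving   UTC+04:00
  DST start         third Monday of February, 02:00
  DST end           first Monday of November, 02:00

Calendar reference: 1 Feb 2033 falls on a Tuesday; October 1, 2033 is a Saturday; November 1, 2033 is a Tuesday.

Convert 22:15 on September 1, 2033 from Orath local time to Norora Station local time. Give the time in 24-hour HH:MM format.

1 February 2033 is a Tuesday, so the first Sunday is February 6 and the second is February 13.
1 October 2033 is a Saturday, so the first Sunday is October 2 and the third is October 16.
Daylight saving runs 13 February – 16 October; September 1, 2033 is inside that window, so Orath is at UTC+06:00.
22:15 Orath − 6h = 16:15 UTC.
1 February 2033 is a Tuesday, so the first Monday is February 7 and the third is February 21.
1 November 2033 is a Tuesday, so the first Monday is November 7.
At the standard offset (UTC+03:00), 16:15 UTC + 3h = 19:15 Norora Station standard time.
Daylight saving runs 21 February – 7 November; the standard-time date in Norora Station, September 1, 2033, is inside that window, so Norora Station is at UTC+04:00.
16:15 UTC + 4h = 20:15 Norora Station.

20:15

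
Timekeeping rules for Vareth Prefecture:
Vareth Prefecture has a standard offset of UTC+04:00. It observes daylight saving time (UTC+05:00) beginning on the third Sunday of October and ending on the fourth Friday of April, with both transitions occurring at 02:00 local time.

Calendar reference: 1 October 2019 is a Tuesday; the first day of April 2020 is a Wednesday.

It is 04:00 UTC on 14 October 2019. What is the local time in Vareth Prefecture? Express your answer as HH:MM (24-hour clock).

1 October 2019 is a Tuesday, so the first Sunday is October 6 and the third is October 20.
1 April 2020 is a Wednesday, so the first Friday is April 3 and the fourth is April 24.
At the standard offset (UTC+04:00), 04:00 UTC + 4h = 08:00 Vareth Prefecture standard time.
The standard-time date in Vareth Prefecture, 14 October 2019, does not fall between 20 October 2019 and 24 April 2020, so daylight saving is not in effect and Vareth Prefecture is at UTC+04:00.
04:00 UTC + 4h = 08:00 local.

08:00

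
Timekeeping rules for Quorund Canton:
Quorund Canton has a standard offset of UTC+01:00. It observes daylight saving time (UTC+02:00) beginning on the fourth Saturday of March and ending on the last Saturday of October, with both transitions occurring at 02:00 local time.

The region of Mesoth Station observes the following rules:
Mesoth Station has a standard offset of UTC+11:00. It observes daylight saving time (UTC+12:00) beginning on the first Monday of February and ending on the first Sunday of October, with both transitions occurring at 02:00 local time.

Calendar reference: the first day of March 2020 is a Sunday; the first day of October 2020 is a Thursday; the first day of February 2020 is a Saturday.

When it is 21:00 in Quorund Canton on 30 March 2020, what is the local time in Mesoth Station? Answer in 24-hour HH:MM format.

07:00

1 March 2020 is a Sunday, so the first Saturday is March 7 and the fourth is March 28.
1 October 2020 is a Thursday, so Saturdays fall on 3, 10, 17, 24, 31; the last is October 31.
30 March 2020 falls between 28 March and 31 October, so daylight saving is in effect and Quorund Canton is at UTC+02:00.
21:00 Quorund Canton − 2h = 19:00 UTC.
1 February 2020 is a Saturday, so the first Monday is February 3.
1 October 2020 is a Thursday, so the first Sunday is October 4.
At the standard offset (UTC+11:00), 19:00 UTC + 11h = 06:00 Mesoth Station standard time (rolling into the next day, 31 March 2020).
Daylight saving runs 3 February – 4 October; the standard-time date in Mesoth Station, 31 March 2020, is inside that window, so Mesoth Station is at UTC+12:00.
19:00 UTC + 12h = 07:00 Mesoth Station (rolling into the next day, 31 March 2020).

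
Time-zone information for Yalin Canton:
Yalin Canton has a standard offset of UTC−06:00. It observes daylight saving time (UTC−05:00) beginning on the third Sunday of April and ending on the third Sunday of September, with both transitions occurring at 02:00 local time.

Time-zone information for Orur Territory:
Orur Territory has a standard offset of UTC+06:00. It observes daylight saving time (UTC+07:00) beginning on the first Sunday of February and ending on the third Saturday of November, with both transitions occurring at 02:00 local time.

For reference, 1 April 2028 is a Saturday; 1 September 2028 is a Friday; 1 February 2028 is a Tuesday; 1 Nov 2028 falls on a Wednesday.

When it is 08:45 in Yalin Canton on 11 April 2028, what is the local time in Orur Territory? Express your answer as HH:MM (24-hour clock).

1 April 2028 is a Saturday, so the first Sunday is April 2 and the third is April 16.
1 September 2028 is a Friday, so the first Sunday is September 3 and the third is September 17.
Daylight saving runs 16 April – 17 September; 11 April 2028 is outside that window, so Yalin Canton is on standard time at UTC−06:00.
08:45 Yalin Canton + 6h = 14:45 UTC.
1 February 2028 is a Tuesday, so the first Sunday is February 6.
1 November 2028 is a Wednesday, so the first Saturday is November 4 and the third is November 18.
At the standard offset (UTC+06:00), 14:45 UTC + 6h = 20:45 Orur Territory standard time.
Daylight saving runs 6 February – 18 November; the standard-time date in Orur Territory, 11 April 2028, is inside that window, so Orur Territory is at UTC+07:00.
14:45 UTC + 7h = 21:45 Orur Territory.

21:45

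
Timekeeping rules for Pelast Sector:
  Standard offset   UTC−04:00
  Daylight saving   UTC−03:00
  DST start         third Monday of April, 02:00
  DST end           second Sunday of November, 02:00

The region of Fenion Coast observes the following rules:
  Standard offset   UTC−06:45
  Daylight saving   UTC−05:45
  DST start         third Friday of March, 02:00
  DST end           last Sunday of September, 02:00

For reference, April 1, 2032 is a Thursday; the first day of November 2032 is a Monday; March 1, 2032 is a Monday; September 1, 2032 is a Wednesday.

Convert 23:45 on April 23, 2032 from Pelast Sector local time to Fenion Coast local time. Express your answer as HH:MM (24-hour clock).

1 April 2032 is a Thursday, so the first Monday is April 5 and the third is April 19.
1 November 2032 is a Monday, so the first Sunday is November 7 and the second is November 14.
Daylight saving runs 19 April – 14 November; April 23, 2032 is inside that window, so Pelast Sector is at UTC−03:00.
23:45 Pelast Sector + 3h = 02:45 UTC (rolling into the next day, 24 April 2032).
1 March 2032 is a Monday, so the first Friday is March 5 and the third is March 19.
1 September 2032 is a Wednesday, so Sundays fall on 5, 12, 19, 26; the last is September 26.
At the standard offset (UTC−06:45), 02:45 UTC − 6h45m = 20:00 Fenion Coast standard time (rolling into the previous day, 23 April 2032).
The standard-time date in Fenion Coast, April 23, 2032, lies within the daylight-saving period (19 March – 26 September), so Fenion Coast is on daylight time, UTC−05:45.
02:45 UTC − 5h45m = 21:00 Fenion Coast (rolling into the previous day, 23 April 2032).

21:00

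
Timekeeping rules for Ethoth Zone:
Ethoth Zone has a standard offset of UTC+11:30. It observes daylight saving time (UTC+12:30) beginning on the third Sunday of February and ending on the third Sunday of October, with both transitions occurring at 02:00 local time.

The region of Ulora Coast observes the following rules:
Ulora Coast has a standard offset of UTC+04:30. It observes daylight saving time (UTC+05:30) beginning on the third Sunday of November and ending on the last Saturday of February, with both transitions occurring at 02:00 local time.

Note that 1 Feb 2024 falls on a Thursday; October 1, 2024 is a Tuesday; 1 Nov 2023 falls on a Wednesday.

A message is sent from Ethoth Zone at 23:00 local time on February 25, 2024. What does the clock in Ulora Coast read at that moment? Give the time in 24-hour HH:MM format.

1 February 2024 is a Thursday, so the first Sunday is February 4 and the third is February 18.
1 October 2024 is a Tuesday, so the first Sunday is October 6 and the third is October 20.
February 25, 2024 lies within the daylight-saving period (18 February – 20 October), so Ethoth Zone is on daylight time, UTC+12:30.
23:00 Ethoth Zone − 12h30m = 10:30 UTC.
1 November 2023 is a Wednesday, so the first Sunday is November 5 and the third is November 19.
1 February 2024 is a Thursday, so Saturdays fall on 3, 10, 17, 24; the last is February 24.
At the standard offset (UTC+04:30), 10:30 UTC + 4h30m = 15:00 Ulora Coast standard time.
The standard-time date in Ulora Coast, February 25, 2024, does not fall between 19 November 2023 and 24 February 2024, so daylight saving is not in effect and Ulora Coast is at UTC+04:30.
10:30 UTC + 4h30m = 15:00 Ulora Coast.

15:00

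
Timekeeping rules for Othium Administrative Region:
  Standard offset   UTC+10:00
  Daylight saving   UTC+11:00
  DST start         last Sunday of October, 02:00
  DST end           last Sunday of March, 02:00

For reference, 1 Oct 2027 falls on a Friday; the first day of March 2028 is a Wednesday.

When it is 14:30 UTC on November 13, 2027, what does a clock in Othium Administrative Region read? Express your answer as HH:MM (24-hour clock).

01:30

1 October 2027 is a Friday, so Sundays fall on 3, 10, 17, 24, 31; the last is October 31.
1 March 2028 is a Wednesday, so Sundays fall on 5, 12, 19, 26; the last is March 26.
At the standard offset (UTC+10:00), 14:30 UTC + 10h = 00:30 Othium Administrative Region standard time (rolling into the next day, 14 November 2027).
The standard-time date in Othium Administrative Region, November 14, 2027, falls between 31 October 2027 and 26 March 2028, so daylight saving is in effect and Othium Administrative Region is at UTC+11:00.
14:30 UTC + 11h = 01:30 local (rolling into the next day, 14 November 2027).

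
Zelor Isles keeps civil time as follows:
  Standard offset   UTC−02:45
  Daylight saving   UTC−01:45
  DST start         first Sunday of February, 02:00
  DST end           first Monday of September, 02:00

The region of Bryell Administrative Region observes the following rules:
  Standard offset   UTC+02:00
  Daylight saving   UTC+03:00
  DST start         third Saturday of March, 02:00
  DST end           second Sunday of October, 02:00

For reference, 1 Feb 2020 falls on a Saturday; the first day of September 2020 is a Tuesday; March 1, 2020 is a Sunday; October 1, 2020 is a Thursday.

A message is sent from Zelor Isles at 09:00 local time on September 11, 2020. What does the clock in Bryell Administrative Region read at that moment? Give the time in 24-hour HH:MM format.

1 February 2020 is a Saturday, so the first Sunday is February 2.
1 September 2020 is a Tuesday, so the first Monday is September 7.
September 11, 2020 does not fall between 2 February and 7 September, so daylight saving is not in effect and Zelor Isles is at UTC−02:45.
09:00 Zelor Isles + 2h45m = 11:45 UTC.
1 March 2020 is a Sunday, so the first Saturday is March 7 and the third is March 21.
1 October 2020 is a Thursday, so the first Sunday is October 4 and the second is October 11.
At the standard offset (UTC+02:00), 11:45 UTC + 2h = 13:45 Bryell Administrative Region standard time.
The standard-time date in Bryell Administrative Region, September 11, 2020, lies within the daylight-saving period (21 March – 11 October), so Bryell Administrative Region is on daylight time, UTC+03:00.
11:45 UTC + 3h = 14:45 Bryell Administrative Region.

14:45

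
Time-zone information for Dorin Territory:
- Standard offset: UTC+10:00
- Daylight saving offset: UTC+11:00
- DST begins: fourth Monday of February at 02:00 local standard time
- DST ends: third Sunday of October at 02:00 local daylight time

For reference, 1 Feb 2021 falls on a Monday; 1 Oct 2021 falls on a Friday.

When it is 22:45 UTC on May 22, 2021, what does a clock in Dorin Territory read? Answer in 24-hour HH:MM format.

09:45

1 February 2021 is a Monday, so the first Monday is February 1 and the fourth is February 22.
1 October 2021 is a Friday, so the first Sunday is October 3 and the third is October 17.
At the standard offset (UTC+10:00), 22:45 UTC + 10h = 08:45 Dorin Territory standard time (rolling into the next day, 23 May 2021).
Daylight saving runs 22 February – 17 October; the standard-time date in Dorin Territory, May 23, 2021, is inside that window, so Dorin Territory is at UTC+11:00.
22:45 UTC + 11h = 09:45 local (rolling into the next day, 23 May 2021).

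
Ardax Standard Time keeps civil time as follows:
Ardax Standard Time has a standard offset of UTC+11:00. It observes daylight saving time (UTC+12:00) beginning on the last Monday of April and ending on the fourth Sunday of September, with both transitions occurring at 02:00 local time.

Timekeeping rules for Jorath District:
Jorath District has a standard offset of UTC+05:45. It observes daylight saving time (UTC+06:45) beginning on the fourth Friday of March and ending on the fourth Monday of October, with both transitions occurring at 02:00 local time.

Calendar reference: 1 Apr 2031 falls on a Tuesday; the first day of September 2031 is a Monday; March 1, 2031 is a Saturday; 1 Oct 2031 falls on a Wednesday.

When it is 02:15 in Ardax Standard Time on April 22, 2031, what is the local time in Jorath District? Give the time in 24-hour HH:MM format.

1 April 2031 is a Tuesday, so Mondays fall on 7, 14, 21, 28; the last is April 28.
1 September 2031 is a Monday, so the first Sunday is September 7 and the fourth is September 28.
April 22, 2031 is outside the daylight-saving period (28 April – 28 September), so Ardax Standard Time is on standard time, UTC+11:00.
02:15 Ardax Standard Time − 11h = 15:15 UTC (rolling into the previous day, 21 April 2031).
1 March 2031 is a Saturday, so the first Friday is March 7 and the fourth is March 28.
1 October 2031 is a Wednesday, so the first Monday is October 6 and the fourth is October 27.
At the standard offset (UTC+05:45), 15:15 UTC + 5h45m = 21:00 Jorath District standard time.
The standard-time date in Jorath District, April 21, 2031, lies within the daylight-saving period (28 March – 27 October), so Jorath District is on daylight time, UTC+06:45.
15:15 UTC + 6h45m = 22:00 Jorath District.

22:00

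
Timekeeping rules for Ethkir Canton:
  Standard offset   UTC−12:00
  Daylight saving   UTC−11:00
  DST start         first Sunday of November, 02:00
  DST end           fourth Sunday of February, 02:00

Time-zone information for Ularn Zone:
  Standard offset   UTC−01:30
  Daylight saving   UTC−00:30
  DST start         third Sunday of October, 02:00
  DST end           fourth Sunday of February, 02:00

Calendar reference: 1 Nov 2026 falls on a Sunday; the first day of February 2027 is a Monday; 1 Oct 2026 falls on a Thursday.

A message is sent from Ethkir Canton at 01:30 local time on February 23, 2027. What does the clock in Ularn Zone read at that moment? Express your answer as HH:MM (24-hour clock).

1 November 2026 is a Sunday, so the first Sunday is November 1.
1 February 2027 is a Monday, so the first Sunday is February 7 and the fourth is February 28.
February 23, 2027 falls between 1 November 2026 and 28 February 2027, so daylight saving is in effect and Ethkir Canton is at UTC−11:00.
01:30 Ethkir Canton + 11h = 12:30 UTC.
1 October 2026 is a Thursday, so the first Sunday is October 4 and the third is October 18.
1 February 2027 is a Monday, so the first Sunday is February 7 and the fourth is February 28.
At the standard offset (UTC−01:30), 12:30 UTC − 1h30m = 11:00 Ularn Zone standard time.
The standard-time date in Ularn Zone, February 23, 2027, falls between 18 October 2026 and 28 February 2027, so daylight saving is in effect and Ularn Zone is at UTC−00:30.
12:30 UTC − 0h30m = 12:00 Ularn Zone.

12:00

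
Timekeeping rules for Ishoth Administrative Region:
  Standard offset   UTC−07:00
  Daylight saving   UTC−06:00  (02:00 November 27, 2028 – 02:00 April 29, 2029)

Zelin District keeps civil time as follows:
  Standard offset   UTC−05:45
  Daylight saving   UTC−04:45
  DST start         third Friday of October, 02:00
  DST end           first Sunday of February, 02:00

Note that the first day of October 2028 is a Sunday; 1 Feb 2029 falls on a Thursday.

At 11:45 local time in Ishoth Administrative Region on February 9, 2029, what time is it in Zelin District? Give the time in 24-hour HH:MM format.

12:00

Daylight saving runs 27 November 2028 – 29 April 2029; February 9, 2029 is inside that window, so Ishoth Administrative Region is at UTC−06:00.
11:45 Ishoth Administrative Region + 6h = 17:45 UTC.
1 October 2028 is a Sunday, so the first Friday is October 6 and the third is October 20.
1 February 2029 is a Thursday, so the first Sunday is February 4.
At the standard offset (UTC−05:45), 17:45 UTC − 5h45m = 12:00 Zelin District standard time.
The standard-time date in Zelin District, February 9, 2029, does not fall between 20 October 2028 and 4 February 2029, so daylight saving is not in effect and Zelin District is at UTC−05:45.
17:45 UTC − 5h45m = 12:00 Zelin District.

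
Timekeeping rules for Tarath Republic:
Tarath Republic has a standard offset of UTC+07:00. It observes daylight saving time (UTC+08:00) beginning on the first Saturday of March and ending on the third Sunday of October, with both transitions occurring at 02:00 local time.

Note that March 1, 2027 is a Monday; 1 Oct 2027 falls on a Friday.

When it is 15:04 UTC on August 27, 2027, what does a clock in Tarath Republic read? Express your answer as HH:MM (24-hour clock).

1 March 2027 is a Monday, so the first Saturday is March 6.
1 October 2027 is a Friday, so the first Sunday is October 3 and the third is October 17.
At the standard offset (UTC+07:00), 15:04 UTC + 7h = 22:04 Tarath Republic standard time.
Daylight saving runs 6 March – 17 October; the standard-time date in Tarath Republic, August 27, 2027, is inside that window, so Tarath Republic is at UTC+08:00.
15:04 UTC + 8h = 23:04 local.

23:04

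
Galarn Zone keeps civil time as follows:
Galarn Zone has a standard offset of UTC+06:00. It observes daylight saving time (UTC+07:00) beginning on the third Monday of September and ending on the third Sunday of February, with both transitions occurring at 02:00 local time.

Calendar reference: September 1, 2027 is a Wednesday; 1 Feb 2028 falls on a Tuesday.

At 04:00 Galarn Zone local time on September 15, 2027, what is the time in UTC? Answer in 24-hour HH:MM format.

1 September 2027 is a Wednesday, so the first Monday is September 6 and the third is September 20.
1 February 2028 is a Tuesday, so the first Sunday is February 6 and the third is February 20.
Daylight saving runs 20 September 2027 – 20 February 2028; September 15, 2027 is outside that window, so Galarn Zone is on standard time at UTC+06:00.
04:00 local − 6h = 22:00 UTC (rolling into the previous day, 14 September 2027).

22:00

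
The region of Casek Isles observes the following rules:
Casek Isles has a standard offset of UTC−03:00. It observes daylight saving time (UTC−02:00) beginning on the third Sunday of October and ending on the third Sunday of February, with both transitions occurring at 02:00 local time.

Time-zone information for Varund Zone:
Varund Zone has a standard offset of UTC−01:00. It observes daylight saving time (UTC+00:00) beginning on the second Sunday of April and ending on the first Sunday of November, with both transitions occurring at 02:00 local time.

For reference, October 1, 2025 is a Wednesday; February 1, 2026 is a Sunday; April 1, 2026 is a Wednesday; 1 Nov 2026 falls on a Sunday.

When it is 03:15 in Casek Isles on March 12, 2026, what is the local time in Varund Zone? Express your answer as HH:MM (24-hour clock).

1 October 2025 is a Wednesday, so the first Sunday is October 5 and the third is October 19.
1 February 2026 is a Sunday, so the first Sunday is February 1 and the third is February 15.
March 12, 2026 is outside the daylight-saving period (19 October 2025 – 15 February 2026), so Casek Isles is on standard time, UTC−03:00.
03:15 Casek Isles + 3h = 06:15 UTC.
1 April 2026 is a Wednesday, so the first Sunday is April 5 and the second is April 12.
1 November 2026 is a Sunday, so the first Sunday is November 1.
At the standard offset (UTC−01:00), 06:15 UTC − 1h = 05:15 Varund Zone standard time.
Daylight saving runs 12 April – 1 November; the standard-time date in Varund Zone, March 12, 2026, is outside that window, so Varund Zone is on standard time at UTC−01:00.
06:15 UTC − 1h = 05:15 Varund Zone.

05:15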